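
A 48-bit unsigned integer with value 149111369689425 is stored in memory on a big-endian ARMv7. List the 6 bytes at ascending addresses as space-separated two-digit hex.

149111369689425 in hexadecimal, padded to 48 bits, is 0x879DB238E951.
Split into bytes (most-significant first): 87 9D B2 38 E9 51.
Big-endian: lowest address holds the most-significant byte.
So the memory order matches the most-significant-first order: 87 9D B2 38 E9 51.

87 9D B2 38 E9 51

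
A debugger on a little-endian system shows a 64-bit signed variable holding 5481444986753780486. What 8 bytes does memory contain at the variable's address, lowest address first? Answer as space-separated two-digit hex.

5481444986753780486 in hexadecimal, padded to 64 bits, is 0x4C12012C6B4E0B06.
Split into bytes (most-significant first): 4C 12 01 2C 6B 4E 0B 06.
Little-endian: lowest address holds the least-significant byte.
So at ascending addresses the bytes are 06 0B 4E 6B 2C 01 12 4C.

06 0B 4E 6B 2C 01 12 4C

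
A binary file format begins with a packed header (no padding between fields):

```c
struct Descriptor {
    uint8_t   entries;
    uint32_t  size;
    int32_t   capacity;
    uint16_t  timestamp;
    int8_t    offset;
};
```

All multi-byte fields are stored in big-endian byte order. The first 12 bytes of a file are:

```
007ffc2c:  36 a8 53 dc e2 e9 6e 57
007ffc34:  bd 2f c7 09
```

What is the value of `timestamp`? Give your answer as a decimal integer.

`timestamp` follows `entries` (1 B), `size` (4 B), `capacity` (4 B), so it starts at offset 1 + 4 + 4 = 9 and occupies 2 bytes.
Bytes at offsets 9..10: 2F C7.
Big-endian: lowest address holds the most-significant byte.
The bytes are already most-significant first: 0x2FC7.
0x2FC7 = 12231.

12231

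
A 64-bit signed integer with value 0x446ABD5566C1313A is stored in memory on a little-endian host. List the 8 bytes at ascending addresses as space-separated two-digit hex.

Split into bytes (most-significant first): 44 6A BD 55 66 C1 31 3A.
Little-endian stores the least-significant byte at the lowest address.
So at ascending addresses the bytes are 3A 31 C1 66 55 BD 6A 44.

3A 31 C1 66 55 BD 6A 44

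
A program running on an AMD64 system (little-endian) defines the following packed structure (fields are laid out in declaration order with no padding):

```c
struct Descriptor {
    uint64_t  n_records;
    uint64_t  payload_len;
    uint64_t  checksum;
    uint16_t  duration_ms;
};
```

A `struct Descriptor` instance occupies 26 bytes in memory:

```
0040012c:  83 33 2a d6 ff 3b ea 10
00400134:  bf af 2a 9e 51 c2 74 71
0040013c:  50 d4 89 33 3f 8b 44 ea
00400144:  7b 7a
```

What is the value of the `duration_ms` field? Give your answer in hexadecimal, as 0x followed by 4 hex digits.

0x7A7B

`duration_ms` follows `n_records` (8 B), `payload_len` (8 B), `checksum` (8 B), so it starts at offset 8 + 8 + 8 = 24 and occupies 2 bytes.
Bytes at offsets 24..25: 7B 7A.
Little-endian stores the least-significant byte at the lowest address.
Reassemble most-significant byte first: 7A 7B → 0x7A7B.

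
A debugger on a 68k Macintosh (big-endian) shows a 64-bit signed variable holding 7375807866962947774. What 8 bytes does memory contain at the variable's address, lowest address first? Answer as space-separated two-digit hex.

66 5C 22 2D 21 DB AE BE

7375807866962947774 in hexadecimal, padded to 64 bits, is 0x665C222D21DBAEBE.
Split into bytes (most-significant first): 66 5C 22 2D 21 DB AE BE.
Big-endian: lowest address holds the most-significant byte.
So the memory order matches the most-significant-first order: 66 5C 22 2D 21 DB AE BE.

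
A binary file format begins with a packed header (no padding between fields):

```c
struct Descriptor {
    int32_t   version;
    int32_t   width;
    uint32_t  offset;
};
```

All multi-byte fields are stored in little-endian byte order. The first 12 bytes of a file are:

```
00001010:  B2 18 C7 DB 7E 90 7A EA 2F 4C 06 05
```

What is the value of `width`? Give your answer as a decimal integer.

`width` follows `version` (4 bytes), so it starts at byte offset 4 and occupies 4 bytes.
Bytes at offsets 4..7: 7E 90 7A EA.
Little-endian stores the least-significant byte at the lowest address.
Reassemble most-significant byte first: EA 7A 90 7E → 0xEA7A907E.
Top bit is set, so as a signed 32-bit value this is 0xEA7A907E − 2^32 = -361066370.

-361066370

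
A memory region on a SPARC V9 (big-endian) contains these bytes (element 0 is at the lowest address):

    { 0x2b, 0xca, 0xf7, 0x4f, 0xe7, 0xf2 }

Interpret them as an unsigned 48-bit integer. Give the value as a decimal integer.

In big-endian order the high byte comes first in memory.
The bytes are already most-significant first: 0x2BCAF74FE7F2.
0x2BCAF74FE7F2 = 48150732597234.

48150732597234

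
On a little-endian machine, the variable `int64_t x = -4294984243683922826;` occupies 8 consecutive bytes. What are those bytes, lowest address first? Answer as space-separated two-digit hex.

76 EC 51 0F 96 26 65 C4

Two's complement of -4294984243683922826 in 64 bits: 4294984243683922826 = 0x3B9AD969F0AE138A; invert → 0xC46526960F51EC75; add 1 → 0xC46526960F51EC76.
Split into bytes (most-significant first): C4 65 26 96 0F 51 EC 76.
Little-endian: lowest address holds the least-significant byte.
So at ascending addresses the bytes are 76 EC 51 0F 96 26 65 C4.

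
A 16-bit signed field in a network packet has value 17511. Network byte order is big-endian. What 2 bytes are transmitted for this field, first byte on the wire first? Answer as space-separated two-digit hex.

44 67

17511 in hexadecimal, padded to 16 bits, is 0x4467.
Split into bytes (most-significant first): 44 67.
Big-endian stores the most-significant byte at the lowest address.
So the memory order matches the most-significant-first order: 44 67.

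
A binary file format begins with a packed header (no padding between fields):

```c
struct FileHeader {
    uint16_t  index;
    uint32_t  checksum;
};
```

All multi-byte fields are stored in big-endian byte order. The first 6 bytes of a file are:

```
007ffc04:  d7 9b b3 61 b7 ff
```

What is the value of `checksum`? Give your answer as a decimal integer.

3009525759

`checksum` follows `index` (2 bytes), so it starts at byte offset 2 and occupies 4 bytes.
Bytes at offsets 2..5: B3 61 B7 FF.
Big-endian stores the most-significant byte at the lowest address.
The bytes are already most-significant first: 0xB361B7FF.
0xB361B7FF = 3009525759.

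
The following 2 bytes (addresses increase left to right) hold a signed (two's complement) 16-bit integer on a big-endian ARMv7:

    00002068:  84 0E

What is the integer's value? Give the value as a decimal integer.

-31730

In big-endian order the high byte comes first in memory.
The bytes are already most-significant first: 0x840E.
Top bit is set, so as a signed 16-bit value this is 0x840E − 2^16 = -31730.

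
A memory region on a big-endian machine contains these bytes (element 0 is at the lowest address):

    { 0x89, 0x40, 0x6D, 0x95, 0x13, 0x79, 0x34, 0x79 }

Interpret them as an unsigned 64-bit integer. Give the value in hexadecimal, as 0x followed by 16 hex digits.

0x89406D9513793479

Big-endian: lowest address holds the most-significant byte.
The bytes are already most-significant first: 0x89406D9513793479.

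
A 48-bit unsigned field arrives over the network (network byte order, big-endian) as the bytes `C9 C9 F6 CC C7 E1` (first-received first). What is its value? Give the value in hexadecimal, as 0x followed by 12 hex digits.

0xC9C9F6CCC7E1

In big-endian order the high byte comes first in memory.
The bytes are already most-significant first: 0xC9C9F6CCC7E1.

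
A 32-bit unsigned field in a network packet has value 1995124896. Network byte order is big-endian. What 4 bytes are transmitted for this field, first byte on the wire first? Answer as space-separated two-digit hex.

1995124896 in hexadecimal, padded to 32 bits, is 0x76EB30A0.
Split into bytes (most-significant first): 76 EB 30 A0.
In big-endian order the high byte comes first in memory.
So the memory order matches the most-significant-first order: 76 EB 30 A0.

76 EB 30 A0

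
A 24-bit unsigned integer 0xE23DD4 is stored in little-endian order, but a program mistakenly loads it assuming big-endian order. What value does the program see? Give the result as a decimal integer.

13909474

Stored little-endian, the bytes at ascending addresses are D4 3D E2.
Read back as big-endian, the last byte is least significant, giving 0xD43DE2.
0xD43DE2 = 13909474.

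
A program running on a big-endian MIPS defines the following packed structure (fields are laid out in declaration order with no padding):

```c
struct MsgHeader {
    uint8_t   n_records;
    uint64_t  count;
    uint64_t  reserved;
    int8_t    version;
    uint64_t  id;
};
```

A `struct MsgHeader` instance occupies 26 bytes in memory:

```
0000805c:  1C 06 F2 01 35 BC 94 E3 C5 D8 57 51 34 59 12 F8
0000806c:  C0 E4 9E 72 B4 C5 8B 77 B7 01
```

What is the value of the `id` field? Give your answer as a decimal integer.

11417386765879064321

`id` follows `n_records` (1 B), `count` (8 B), `reserved` (8 B), `version` (1 B), so it starts at offset 1 + 8 + 8 + 1 = 18 and occupies 8 bytes.
Bytes at offsets 18..25: 9E 72 B4 C5 8B 77 B7 01.
Big-endian stores the most-significant byte at the lowest address.
The bytes are already most-significant first: 0x9E72B4C58B77B701.
0x9E72B4C58B77B701 = 11417386765879064321.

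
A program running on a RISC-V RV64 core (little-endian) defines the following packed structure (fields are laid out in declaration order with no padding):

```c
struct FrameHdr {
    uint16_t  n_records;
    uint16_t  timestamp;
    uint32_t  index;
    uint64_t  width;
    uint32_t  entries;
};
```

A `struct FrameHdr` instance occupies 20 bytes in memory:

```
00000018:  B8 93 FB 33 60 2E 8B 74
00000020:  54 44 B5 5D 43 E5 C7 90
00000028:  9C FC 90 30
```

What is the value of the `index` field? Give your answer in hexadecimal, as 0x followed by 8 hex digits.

`index` follows `n_records` (2 B), `timestamp` (2 B), so it starts at offset 2 + 2 = 4 and occupies 4 bytes.
Bytes at offsets 4..7: 60 2E 8B 74.
Little-endian stores the least-significant byte at the lowest address.
Reassemble most-significant byte first: 74 8B 2E 60 → 0x748B2E60.

0x748B2E60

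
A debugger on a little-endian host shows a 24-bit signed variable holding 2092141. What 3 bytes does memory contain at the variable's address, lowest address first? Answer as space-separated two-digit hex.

2092141 in hexadecimal, padded to 24 bits, is 0x1FEC6D.
Split into bytes (most-significant first): 1F EC 6D.
Little-endian: lowest address holds the least-significant byte.
So at ascending addresses the bytes are 6D EC 1F.

6D EC 1F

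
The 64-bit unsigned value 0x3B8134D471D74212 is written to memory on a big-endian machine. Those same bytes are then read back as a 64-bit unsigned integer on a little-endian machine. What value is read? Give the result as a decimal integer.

Stored big-endian, the bytes at ascending addresses are 3B 81 34 D4 71 D7 42 12.
Read back as little-endian, the first byte is least significant, giving 0x1242D771D434813B.
0x1242D771D434813B = 1315850925037093179.

1315850925037093179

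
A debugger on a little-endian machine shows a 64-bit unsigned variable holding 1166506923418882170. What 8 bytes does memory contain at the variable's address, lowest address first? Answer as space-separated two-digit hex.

7A 90 6A CE DD 43 30 10

1166506923418882170 in hexadecimal, padded to 64 bits, is 0x103043DDCE6A907A.
Split into bytes (most-significant first): 10 30 43 DD CE 6A 90 7A.
In little-endian order the low byte comes first in memory.
So at ascending addresses the bytes are 7A 90 6A CE DD 43 30 10.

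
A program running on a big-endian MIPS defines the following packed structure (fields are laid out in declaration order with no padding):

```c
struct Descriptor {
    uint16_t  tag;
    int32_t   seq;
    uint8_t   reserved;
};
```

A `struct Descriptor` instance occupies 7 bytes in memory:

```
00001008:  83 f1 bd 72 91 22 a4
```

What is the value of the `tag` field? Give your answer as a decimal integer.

33777

`tag` is the first field, at byte offset 0, occupying 2 bytes.
Bytes at offsets 0..1: 83 F1.
Big-endian stores the most-significant byte at the lowest address.
The bytes are already most-significant first: 0x83F1.
0x83F1 = 33777.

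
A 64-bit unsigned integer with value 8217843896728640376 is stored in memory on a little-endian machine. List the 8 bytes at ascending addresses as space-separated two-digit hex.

8217843896728640376 in hexadecimal, padded to 64 bits, is 0x720BA57BEC1F5B78.
Split into bytes (most-significant first): 72 0B A5 7B EC 1F 5B 78.
Little-endian stores the least-significant byte at the lowest address.
So at ascending addresses the bytes are 78 5B 1F EC 7B A5 0B 72.

78 5B 1F EC 7B A5 0B 72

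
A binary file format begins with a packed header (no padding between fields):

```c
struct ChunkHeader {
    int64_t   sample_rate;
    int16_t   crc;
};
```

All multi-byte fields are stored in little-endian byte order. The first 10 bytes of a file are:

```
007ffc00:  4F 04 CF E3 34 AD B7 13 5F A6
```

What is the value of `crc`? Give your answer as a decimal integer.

`crc` follows `sample_rate` (8 bytes), so it starts at byte offset 8 and occupies 2 bytes.
Bytes at offsets 8..9: 5F A6.
Little-endian: lowest address holds the least-significant byte.
Reassemble most-significant byte first: A6 5F → 0xA65F.
Top bit is set, so as a signed 16-bit value this is 0xA65F − 2^16 = -22945.

-22945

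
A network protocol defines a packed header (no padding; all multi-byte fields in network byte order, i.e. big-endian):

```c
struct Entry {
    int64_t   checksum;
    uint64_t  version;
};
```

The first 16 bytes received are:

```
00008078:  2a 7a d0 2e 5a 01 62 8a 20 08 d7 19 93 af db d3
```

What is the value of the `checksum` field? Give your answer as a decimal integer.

`checksum` is the first field, at byte offset 0, occupying 8 bytes.
Bytes at offsets 0..7: 2A 7A D0 2E 5A 01 62 8A.
In big-endian order the high byte comes first in memory.
The bytes are already most-significant first: 0x2A7AD02E5A01628A.
0x2A7AD02E5A01628A = 3060987794248786570.

3060987794248786570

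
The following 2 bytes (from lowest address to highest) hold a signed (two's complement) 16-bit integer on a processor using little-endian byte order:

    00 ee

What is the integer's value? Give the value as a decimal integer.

Little-endian stores the least-significant byte at the lowest address.
Reassemble most-significant byte first: EE 00 → 0xEE00.
Top bit is set, so as a signed 16-bit value this is 0xEE00 − 2^16 = -4608.

-4608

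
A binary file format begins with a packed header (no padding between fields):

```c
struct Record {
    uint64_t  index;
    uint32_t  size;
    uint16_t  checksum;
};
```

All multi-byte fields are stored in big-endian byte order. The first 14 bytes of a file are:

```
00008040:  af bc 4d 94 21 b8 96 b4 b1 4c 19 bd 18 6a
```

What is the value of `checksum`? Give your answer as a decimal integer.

`checksum` follows `index` (8 B), `size` (4 B), so it starts at offset 8 + 4 = 12 and occupies 2 bytes.
Bytes at offsets 12..13: 18 6A.
In big-endian order the high byte comes first in memory.
The bytes are already most-significant first: 0x186A.
0x186A = 6250.

6250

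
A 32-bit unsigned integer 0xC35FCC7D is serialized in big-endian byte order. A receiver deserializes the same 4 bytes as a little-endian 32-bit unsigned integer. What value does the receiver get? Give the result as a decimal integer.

2110545859

Stored big-endian, the bytes at ascending addresses are C3 5F CC 7D.
Read back as little-endian, the first byte is least significant, giving 0x7DCC5FC3.
0x7DCC5FC3 = 2110545859.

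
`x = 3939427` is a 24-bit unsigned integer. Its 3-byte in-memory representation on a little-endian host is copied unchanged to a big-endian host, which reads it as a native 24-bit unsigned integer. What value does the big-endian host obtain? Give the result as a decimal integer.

3939427 in 24-bit hexadecimal is 0x3C1C63.
Stored little-endian, the bytes at ascending addresses are 63 1C 3C.
Read back as big-endian, the last byte is least significant, giving 0x631C3C.
0x631C3C = 6495292.

6495292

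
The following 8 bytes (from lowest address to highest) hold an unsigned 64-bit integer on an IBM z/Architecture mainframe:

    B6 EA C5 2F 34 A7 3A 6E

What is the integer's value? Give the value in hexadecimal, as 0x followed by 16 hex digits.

Big-endian: lowest address holds the most-significant byte.
The bytes are already most-significant first: 0xB6EAC52F34A73A6E.

0xB6EAC52F34A73A6E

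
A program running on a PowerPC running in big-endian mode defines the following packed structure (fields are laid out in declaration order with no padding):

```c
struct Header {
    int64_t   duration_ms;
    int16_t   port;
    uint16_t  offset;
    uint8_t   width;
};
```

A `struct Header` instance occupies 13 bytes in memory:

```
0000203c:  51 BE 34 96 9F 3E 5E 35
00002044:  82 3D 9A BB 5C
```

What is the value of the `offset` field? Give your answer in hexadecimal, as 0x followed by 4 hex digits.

`offset` follows `duration_ms` (8 B), `port` (2 B), so it starts at offset 8 + 2 = 10 and occupies 2 bytes.
Bytes at offsets 10..11: 9A BB.
Big-endian stores the most-significant byte at the lowest address.
The bytes are already most-significant first: 0x9ABB.

0x9ABB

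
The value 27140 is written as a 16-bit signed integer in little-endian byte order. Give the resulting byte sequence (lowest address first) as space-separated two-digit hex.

27140 in hexadecimal, padded to 16 bits, is 0x6A04.
Split into bytes (most-significant first): 6A 04.
Little-endian stores the least-significant byte at the lowest address.
So at ascending addresses the bytes are 04 6A.

04 6A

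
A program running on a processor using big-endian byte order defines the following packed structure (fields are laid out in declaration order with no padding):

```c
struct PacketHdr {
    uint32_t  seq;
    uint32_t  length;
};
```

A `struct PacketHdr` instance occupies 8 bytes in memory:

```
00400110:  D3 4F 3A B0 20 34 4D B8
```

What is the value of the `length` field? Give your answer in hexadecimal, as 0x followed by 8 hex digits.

`length` follows `seq` (4 bytes), so it starts at byte offset 4 and occupies 4 bytes.
Bytes at offsets 4..7: 20 34 4D B8.
In big-endian order the high byte comes first in memory.
The bytes are already most-significant first: 0x20344DB8.

0x20344DB8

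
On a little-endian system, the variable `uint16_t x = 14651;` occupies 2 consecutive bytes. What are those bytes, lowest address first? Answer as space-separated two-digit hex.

14651 in hexadecimal, padded to 16 bits, is 0x393B.
Split into bytes (most-significant first): 39 3B.
Little-endian: lowest address holds the least-significant byte.
So at ascending addresses the bytes are 3B 39.

3B 39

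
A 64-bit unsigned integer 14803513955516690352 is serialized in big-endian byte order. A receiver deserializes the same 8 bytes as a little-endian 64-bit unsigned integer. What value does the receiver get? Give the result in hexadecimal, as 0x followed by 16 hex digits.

14803513955516690352 in 64-bit hexadecimal is 0xCD70A5829A1C2FB0.
Stored big-endian, the bytes at ascending addresses are CD 70 A5 82 9A 1C 2F B0.
Read back as little-endian, the first byte is least significant, giving 0xB02F1C9A82A570CD.

0xB02F1C9A82A570CD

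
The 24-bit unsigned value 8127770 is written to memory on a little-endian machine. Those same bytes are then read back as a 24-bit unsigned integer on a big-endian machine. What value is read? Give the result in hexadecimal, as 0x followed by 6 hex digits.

8127770 in 24-bit hexadecimal is 0x7C051A.
Stored little-endian, the bytes at ascending addresses are 1A 05 7C.
Read back as big-endian, the last byte is least significant, giving 0x1A057C.

0x1A057C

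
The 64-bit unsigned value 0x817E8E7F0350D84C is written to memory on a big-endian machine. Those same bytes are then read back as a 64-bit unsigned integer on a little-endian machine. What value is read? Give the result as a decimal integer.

5537263717807193729

Stored big-endian, the bytes at ascending addresses are 81 7E 8E 7F 03 50 D8 4C.
Read back as little-endian, the first byte is least significant, giving 0x4CD850037F8E7E81.
0x4CD850037F8E7E81 = 5537263717807193729.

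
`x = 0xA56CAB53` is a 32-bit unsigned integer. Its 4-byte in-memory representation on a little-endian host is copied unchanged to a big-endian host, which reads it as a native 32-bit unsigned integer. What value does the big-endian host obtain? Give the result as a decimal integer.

1403743397

Stored little-endian, the bytes at ascending addresses are 53 AB 6C A5.
Read back as big-endian, the last byte is least significant, giving 0x53AB6CA5.
0x53AB6CA5 = 1403743397.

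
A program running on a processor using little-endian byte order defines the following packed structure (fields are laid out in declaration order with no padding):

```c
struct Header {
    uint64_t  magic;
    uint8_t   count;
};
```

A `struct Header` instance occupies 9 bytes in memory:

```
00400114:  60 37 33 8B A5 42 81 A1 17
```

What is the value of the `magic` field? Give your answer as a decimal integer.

`magic` is the first field, at byte offset 0, occupying 8 bytes.
Bytes at offsets 0..7: 60 37 33 8B A5 42 81 A1.
Little-endian stores the least-significant byte at the lowest address.
Reassemble most-significant byte first: A1 81 42 A5 8B 33 37 60 → 0xA18142A58B333760.
0xA18142A58B333760 = 11637656190874498912.

11637656190874498912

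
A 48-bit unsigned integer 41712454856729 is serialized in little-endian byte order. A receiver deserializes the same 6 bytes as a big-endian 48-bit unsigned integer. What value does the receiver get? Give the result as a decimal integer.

41712454856729 in 48-bit hexadecimal is 0x25EFF00DF019.
Stored little-endian, the bytes at ascending addresses are 19 F0 0D F0 EF 25.
Read back as big-endian, the last byte is least significant, giving 0x19F00DF0EF25.
0x19F00DF0EF25 = 28518816739109.

28518816739109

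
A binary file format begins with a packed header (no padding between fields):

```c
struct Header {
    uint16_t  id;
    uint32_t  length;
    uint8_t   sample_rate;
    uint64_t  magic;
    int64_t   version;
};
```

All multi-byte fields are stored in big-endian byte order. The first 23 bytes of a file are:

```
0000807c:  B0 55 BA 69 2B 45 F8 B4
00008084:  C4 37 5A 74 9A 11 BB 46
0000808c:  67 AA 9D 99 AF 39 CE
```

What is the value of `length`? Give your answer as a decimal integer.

3127454533

`length` follows `id` (2 bytes), so it starts at byte offset 2 and occupies 4 bytes.
Bytes at offsets 2..5: BA 69 2B 45.
Big-endian stores the most-significant byte at the lowest address.
The bytes are already most-significant first: 0xBA692B45.
0xBA692B45 = 3127454533.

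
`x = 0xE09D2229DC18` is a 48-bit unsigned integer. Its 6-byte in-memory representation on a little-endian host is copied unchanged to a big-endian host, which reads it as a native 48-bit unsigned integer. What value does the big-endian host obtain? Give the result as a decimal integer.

Stored little-endian, the bytes at ascending addresses are 18 DC 29 22 9D E0.
Read back as big-endian, the last byte is least significant, giving 0x18DC29229DE0.
0x18DC29229DE0 = 27333862006240.

27333862006240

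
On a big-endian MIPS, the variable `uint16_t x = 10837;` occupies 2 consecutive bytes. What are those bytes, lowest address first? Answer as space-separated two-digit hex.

2A 55

10837 in hexadecimal, padded to 16 bits, is 0x2A55.
Split into bytes (most-significant first): 2A 55.
Big-endian stores the most-significant byte at the lowest address.
So the memory order matches the most-significant-first order: 2A 55.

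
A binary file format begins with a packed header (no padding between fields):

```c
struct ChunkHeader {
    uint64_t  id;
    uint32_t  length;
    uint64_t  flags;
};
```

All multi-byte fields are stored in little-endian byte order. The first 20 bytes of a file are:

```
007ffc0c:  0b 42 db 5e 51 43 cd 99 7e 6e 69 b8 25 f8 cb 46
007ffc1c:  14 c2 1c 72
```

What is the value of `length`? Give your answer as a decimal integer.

3093917310

`length` follows `id` (8 bytes), so it starts at byte offset 8 and occupies 4 bytes.
Bytes at offsets 8..11: 7E 6E 69 B8.
Little-endian stores the least-significant byte at the lowest address.
Reassemble most-significant byte first: B8 69 6E 7E → 0xB8696E7E.
0xB8696E7E = 3093917310.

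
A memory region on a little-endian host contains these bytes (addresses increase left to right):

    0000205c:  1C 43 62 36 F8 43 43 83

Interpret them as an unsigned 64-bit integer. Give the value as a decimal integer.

In little-endian order the low byte comes first in memory.
Reassemble most-significant byte first: 83 43 43 F8 36 62 43 1C → 0x834343F83662431C.
0x834343F83662431C = 9458478375751533340.

9458478375751533340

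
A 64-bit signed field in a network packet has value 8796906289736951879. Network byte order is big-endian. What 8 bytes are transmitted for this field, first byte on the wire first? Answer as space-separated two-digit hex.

7A 14 E3 A9 9A 2B A8 47

8796906289736951879 in hexadecimal, padded to 64 bits, is 0x7A14E3A99A2BA847.
Split into bytes (most-significant first): 7A 14 E3 A9 9A 2B A8 47.
In big-endian order the high byte comes first in memory.
So the memory order matches the most-significant-first order: 7A 14 E3 A9 9A 2B A8 47.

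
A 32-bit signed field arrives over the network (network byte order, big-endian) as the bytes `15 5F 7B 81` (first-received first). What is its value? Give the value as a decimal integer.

Big-endian: lowest address holds the most-significant byte.
The bytes are already most-significant first: 0x155F7B81.
0x155F7B81 = 358579073.

358579073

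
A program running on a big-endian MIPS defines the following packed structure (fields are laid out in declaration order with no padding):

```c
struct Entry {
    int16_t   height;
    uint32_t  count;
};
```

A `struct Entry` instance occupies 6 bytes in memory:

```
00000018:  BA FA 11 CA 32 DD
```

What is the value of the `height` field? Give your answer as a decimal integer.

-17670

`height` is the first field, at byte offset 0, occupying 2 bytes.
Bytes at offsets 0..1: BA FA.
Big-endian: lowest address holds the most-significant byte.
The bytes are already most-significant first: 0xBAFA.
Top bit is set, so as a signed 16-bit value this is 0xBAFA − 2^16 = -17670.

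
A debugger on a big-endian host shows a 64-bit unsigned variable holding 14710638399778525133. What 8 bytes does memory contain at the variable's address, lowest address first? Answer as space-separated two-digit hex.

14710638399778525133 in hexadecimal, padded to 64 bits, is 0xCC26AFAF2E050FCD.
Split into bytes (most-significant first): CC 26 AF AF 2E 05 0F CD.
Big-endian stores the most-significant byte at the lowest address.
So the memory order matches the most-significant-first order: CC 26 AF AF 2E 05 0F CD.

CC 26 AF AF 2E 05 0F CD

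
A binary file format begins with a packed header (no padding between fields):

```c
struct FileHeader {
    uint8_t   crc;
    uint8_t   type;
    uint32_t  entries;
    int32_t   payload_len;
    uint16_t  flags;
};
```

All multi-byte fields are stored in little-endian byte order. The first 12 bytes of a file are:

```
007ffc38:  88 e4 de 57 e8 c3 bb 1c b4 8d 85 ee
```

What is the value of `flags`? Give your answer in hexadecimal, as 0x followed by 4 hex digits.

0xEE85

`flags` follows `crc` (1 B), `type` (1 B), `entries` (4 B), `payload_len` (4 B), so it starts at offset 1 + 1 + 4 + 4 = 10 and occupies 2 bytes.
Bytes at offsets 10..11: 85 EE.
Little-endian stores the least-significant byte at the lowest address.
Reassemble most-significant byte first: EE 85 → 0xEE85.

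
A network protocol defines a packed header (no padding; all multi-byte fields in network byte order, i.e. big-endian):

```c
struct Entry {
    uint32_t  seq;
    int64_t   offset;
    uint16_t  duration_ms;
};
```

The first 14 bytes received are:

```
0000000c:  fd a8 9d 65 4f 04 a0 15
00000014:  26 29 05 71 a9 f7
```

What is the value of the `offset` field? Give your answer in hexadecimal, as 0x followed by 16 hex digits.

0x4F04A01526290571

`offset` follows `seq` (4 bytes), so it starts at byte offset 4 and occupies 8 bytes.
Bytes at offsets 4..11: 4F 04 A0 15 26 29 05 71.
Big-endian: lowest address holds the most-significant byte.
The bytes are already most-significant first: 0x4F04A01526290571.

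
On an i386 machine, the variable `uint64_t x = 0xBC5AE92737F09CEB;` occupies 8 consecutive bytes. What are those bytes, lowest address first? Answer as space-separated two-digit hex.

EB 9C F0 37 27 E9 5A BC

Split into bytes (most-significant first): BC 5A E9 27 37 F0 9C EB.
Little-endian stores the least-significant byte at the lowest address.
So at ascending addresses the bytes are EB 9C F0 37 27 E9 5A BC.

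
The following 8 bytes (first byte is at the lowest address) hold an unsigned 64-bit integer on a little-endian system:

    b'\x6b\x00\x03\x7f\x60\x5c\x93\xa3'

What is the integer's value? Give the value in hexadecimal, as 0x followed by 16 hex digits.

Little-endian: lowest address holds the least-significant byte.
Reassemble most-significant byte first: A3 93 5C 60 7F 03 00 6B → 0xA3935C607F03006B.

0xA3935C607F03006B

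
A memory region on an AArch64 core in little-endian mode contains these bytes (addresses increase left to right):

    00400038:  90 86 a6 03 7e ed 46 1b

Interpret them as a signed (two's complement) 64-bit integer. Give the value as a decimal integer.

In little-endian order the low byte comes first in memory.
Reassemble most-significant byte first: 1B 46 ED 7E 03 A6 86 90 → 0x1B46ED7E03A68690.
0x1B46ED7E03A68690 = 1965519412876707472.

1965519412876707472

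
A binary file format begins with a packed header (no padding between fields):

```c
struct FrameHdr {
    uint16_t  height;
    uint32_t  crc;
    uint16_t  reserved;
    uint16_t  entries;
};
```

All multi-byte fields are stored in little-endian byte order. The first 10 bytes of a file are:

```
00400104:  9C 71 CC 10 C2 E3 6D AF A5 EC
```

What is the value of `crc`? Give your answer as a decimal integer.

`crc` follows `height` (2 bytes), so it starts at byte offset 2 and occupies 4 bytes.
Bytes at offsets 2..5: CC 10 C2 E3.
Little-endian stores the least-significant byte at the lowest address.
Reassemble most-significant byte first: E3 C2 10 CC → 0xE3C210CC.
0xE3C210CC = 3821146316.

3821146316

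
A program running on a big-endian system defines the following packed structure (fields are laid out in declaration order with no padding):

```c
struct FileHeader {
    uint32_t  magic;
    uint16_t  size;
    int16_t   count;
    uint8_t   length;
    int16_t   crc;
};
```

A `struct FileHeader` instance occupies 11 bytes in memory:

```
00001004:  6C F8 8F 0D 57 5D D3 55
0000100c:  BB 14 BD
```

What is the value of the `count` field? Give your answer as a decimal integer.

`count` follows `magic` (4 B), `size` (2 B), so it starts at offset 4 + 2 = 6 and occupies 2 bytes.
Bytes at offsets 6..7: D3 55.
Big-endian stores the most-significant byte at the lowest address.
The bytes are already most-significant first: 0xD355.
Top bit is set, so as a signed 16-bit value this is 0xD355 − 2^16 = -11435.

-11435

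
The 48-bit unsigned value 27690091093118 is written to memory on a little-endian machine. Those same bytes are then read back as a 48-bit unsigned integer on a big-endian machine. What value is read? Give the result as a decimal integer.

27690091093118 in 48-bit hexadecimal is 0x192F1A0B1C7E.
Stored little-endian, the bytes at ascending addresses are 7E 1C 0B 1A 2F 19.
Read back as big-endian, the last byte is least significant, giving 0x7E1C0B1A2F19.
0x7E1C0B1A2F19 = 138658910449433.

138658910449433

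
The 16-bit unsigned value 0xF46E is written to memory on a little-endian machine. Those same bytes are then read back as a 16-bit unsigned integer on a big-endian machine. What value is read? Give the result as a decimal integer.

Stored little-endian, the bytes at ascending addresses are 6E F4.
Read back as big-endian, the last byte is least significant, giving 0x6EF4.
0x6EF4 = 28404.

28404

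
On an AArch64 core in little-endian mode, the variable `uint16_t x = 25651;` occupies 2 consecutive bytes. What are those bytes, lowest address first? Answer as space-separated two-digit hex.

25651 in hexadecimal, padded to 16 bits, is 0x6433.
Split into bytes (most-significant first): 64 33.
Little-endian stores the least-significant byte at the lowest address.
So at ascending addresses the bytes are 33 64.

33 64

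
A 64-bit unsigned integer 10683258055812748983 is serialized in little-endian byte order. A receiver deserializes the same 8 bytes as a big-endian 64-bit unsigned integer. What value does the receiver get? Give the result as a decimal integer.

13228915387867742868

10683258055812748983 in 64-bit hexadecimal is 0x94428E99748C96B7.
Stored little-endian, the bytes at ascending addresses are B7 96 8C 74 99 8E 42 94.
Read back as big-endian, the last byte is least significant, giving 0xB7968C74998E4294.
0xB7968C74998E4294 = 13228915387867742868.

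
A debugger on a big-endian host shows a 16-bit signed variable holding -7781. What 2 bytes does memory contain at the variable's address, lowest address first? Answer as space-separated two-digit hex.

Two's complement of -7781 in 16 bits: 7781 = 0x1E65; invert → 0xE19A; add 1 → 0xE19B.
Split into bytes (most-significant first): E1 9B.
In big-endian order the high byte comes first in memory.
So the memory order matches the most-significant-first order: E1 9B.

E1 9B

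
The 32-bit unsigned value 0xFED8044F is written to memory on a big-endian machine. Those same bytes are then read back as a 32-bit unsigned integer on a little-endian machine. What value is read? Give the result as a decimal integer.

Stored big-endian, the bytes at ascending addresses are FE D8 04 4F.
Read back as little-endian, the first byte is least significant, giving 0x4F04D8FE.
0x4F04D8FE = 1325717758.

1325717758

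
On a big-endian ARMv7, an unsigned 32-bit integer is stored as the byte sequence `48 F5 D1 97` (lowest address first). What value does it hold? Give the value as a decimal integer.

1224069527

In big-endian order the high byte comes first in memory.
The bytes are already most-significant first: 0x48F5D197.
0x48F5D197 = 1224069527.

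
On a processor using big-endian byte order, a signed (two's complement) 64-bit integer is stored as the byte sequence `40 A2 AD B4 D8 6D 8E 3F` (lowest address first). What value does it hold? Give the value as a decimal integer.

4657475956891291199

Big-endian: lowest address holds the most-significant byte.
The bytes are already most-significant first: 0x40A2ADB4D86D8E3F.
0x40A2ADB4D86D8E3F = 4657475956891291199.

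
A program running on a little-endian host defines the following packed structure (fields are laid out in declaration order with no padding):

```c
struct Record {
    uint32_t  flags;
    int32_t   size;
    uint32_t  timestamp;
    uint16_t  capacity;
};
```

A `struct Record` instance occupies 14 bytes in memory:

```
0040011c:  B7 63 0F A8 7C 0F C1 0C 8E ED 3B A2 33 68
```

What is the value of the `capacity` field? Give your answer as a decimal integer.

26675

`capacity` follows `flags` (4 B), `size` (4 B), `timestamp` (4 B), so it starts at offset 4 + 4 + 4 = 12 and occupies 2 bytes.
Bytes at offsets 12..13: 33 68.
Little-endian stores the least-significant byte at the lowest address.
Reassemble most-significant byte first: 68 33 → 0x6833.
0x6833 = 26675.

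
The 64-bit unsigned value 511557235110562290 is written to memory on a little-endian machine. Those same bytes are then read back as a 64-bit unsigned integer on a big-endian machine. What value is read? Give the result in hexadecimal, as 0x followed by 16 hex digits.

511557235110562290 in 64-bit hexadecimal is 0x07196A98510BC9F2.
Stored little-endian, the bytes at ascending addresses are F2 C9 0B 51 98 6A 19 07.
Read back as big-endian, the last byte is least significant, giving 0xF2C90B51986A1907.

0xF2C90B51986A1907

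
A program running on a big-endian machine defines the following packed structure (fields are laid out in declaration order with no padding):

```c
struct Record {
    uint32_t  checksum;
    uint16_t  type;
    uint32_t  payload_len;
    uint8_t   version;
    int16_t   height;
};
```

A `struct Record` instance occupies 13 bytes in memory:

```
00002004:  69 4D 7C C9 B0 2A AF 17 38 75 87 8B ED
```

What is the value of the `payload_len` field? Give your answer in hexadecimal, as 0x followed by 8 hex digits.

0xAF173875

`payload_len` follows `checksum` (4 B), `type` (2 B), so it starts at offset 4 + 2 = 6 and occupies 4 bytes.
Bytes at offsets 6..9: AF 17 38 75.
Big-endian stores the most-significant byte at the lowest address.
The bytes are already most-significant first: 0xAF173875.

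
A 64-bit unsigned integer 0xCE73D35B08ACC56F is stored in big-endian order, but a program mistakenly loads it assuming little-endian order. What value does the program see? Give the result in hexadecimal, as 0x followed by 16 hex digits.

Stored big-endian, the bytes at ascending addresses are CE 73 D3 5B 08 AC C5 6F.
Read back as little-endian, the first byte is least significant, giving 0x6FC5AC085BD373CE.

0x6FC5AC085BD373CE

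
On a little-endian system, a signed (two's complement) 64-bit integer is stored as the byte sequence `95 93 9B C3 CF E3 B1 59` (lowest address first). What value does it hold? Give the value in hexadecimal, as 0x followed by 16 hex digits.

Little-endian stores the least-significant byte at the lowest address.
Reassemble most-significant byte first: 59 B1 E3 CF C3 9B 93 95 → 0x59B1E3CFC39B9395.

0x59B1E3CFC39B9395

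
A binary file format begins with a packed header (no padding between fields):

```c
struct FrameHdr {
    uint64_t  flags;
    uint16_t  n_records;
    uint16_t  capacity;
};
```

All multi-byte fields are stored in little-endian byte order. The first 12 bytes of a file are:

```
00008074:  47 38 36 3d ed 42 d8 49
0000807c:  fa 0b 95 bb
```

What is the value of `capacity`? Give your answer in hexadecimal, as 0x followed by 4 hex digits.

0xBB95

`capacity` follows `flags` (8 B), `n_records` (2 B), so it starts at offset 8 + 2 = 10 and occupies 2 bytes.
Bytes at offsets 10..11: 95 BB.
Little-endian: lowest address holds the least-significant byte.
Reassemble most-significant byte first: BB 95 → 0xBB95.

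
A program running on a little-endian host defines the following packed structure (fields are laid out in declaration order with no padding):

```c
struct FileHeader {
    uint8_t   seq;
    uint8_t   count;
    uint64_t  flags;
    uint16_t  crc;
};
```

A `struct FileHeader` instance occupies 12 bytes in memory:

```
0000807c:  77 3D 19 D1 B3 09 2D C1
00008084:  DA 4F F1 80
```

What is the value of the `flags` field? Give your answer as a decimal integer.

5754123873099698457

`flags` follows `seq` (1 B), `count` (1 B), so it starts at offset 1 + 1 = 2 and occupies 8 bytes.
Bytes at offsets 2..9: 19 D1 B3 09 2D C1 DA 4F.
In little-endian order the low byte comes first in memory.
Reassemble most-significant byte first: 4F DA C1 2D 09 B3 D1 19 → 0x4FDAC12D09B3D119.
0x4FDAC12D09B3D119 = 5754123873099698457.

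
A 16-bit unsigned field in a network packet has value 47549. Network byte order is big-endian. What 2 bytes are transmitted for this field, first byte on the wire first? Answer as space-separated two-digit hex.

47549 in hexadecimal, padded to 16 bits, is 0xB9BD.
Split into bytes (most-significant first): B9 BD.
Big-endian: lowest address holds the most-significant byte.
So the memory order matches the most-significant-first order: B9 BD.

B9 BD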